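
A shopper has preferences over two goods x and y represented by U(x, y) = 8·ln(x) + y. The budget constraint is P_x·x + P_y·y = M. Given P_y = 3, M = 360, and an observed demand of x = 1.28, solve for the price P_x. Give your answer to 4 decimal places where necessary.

P_x = 18.75

Set MRS = P_x/P_y: (8/x)/1 = P_x/P_y.
So x*(P_x,P_y) = 8·P_y/P_x, independent of income; and y* = (M − 8·P_y)/P_y.
Set x* = 1.28 in the demand function and solve for P_x: P_x = 18.75.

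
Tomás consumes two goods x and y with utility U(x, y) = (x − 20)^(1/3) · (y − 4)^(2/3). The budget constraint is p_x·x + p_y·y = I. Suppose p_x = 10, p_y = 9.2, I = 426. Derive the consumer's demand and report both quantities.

Let x' = x−20, y' = y−4. MRS = (1/2)·y'/x' = p_x/p_y.
After buying the subsistence bundle (20, 4), a share 1/3 of the remaining income goes to x: x* = 20 + 1/3·(I − 20p_x − 4p_y)/p_x.
Discretionary income = 426 − 20·10 − 4·9.2 = 189.2; x* = 20 + 1/3·189.2/10 = 26.3067; y* = 4 + 2/3·189.2/9.2 = 17.7101.

x* = 26.3067, y* = 17.7101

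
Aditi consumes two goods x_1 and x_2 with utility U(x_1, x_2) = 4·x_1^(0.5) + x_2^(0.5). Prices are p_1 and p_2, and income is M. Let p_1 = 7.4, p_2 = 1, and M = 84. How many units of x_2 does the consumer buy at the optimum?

Numerically x_2/x_1 = 3.4225, so x_1* = 84/(7.4 + 1·3.4225) = 7.7616 and x_2* = 3.4225·7.7616 = 26.5641.

x_2* = 26.5641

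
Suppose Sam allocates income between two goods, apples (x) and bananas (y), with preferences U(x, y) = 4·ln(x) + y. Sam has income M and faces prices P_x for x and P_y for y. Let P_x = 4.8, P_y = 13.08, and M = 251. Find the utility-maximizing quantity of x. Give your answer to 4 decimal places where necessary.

Set MRS = P_x/P_y: (4/x)/1 = P_x/P_y.
So x*(P_x,P_y) = 4·P_y/P_x, independent of income; and y* = (M − 4·P_y)/P_y.
At the given prices: x* = 4·13.08/4.8 = 10.9.

x* = 10.9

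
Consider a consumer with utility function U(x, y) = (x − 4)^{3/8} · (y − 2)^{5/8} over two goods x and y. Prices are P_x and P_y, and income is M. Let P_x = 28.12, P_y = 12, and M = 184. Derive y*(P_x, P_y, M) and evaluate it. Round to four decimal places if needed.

Let x' = x−4, y' = y−2. MRS = (3/5)·y'/x' = P_x/P_y.
Substituting into the budget: x* = 4 + 0.375·(M − 4·P_x − 2·P_y)/P_x, and y* = 2 + 0.625·(…)/P_y.
Discretionary income = 184 − 4·28.12 − 2·12 = 47.52; y* = 2 + 0.625·47.52/12 = 4.475.

y* = 4.475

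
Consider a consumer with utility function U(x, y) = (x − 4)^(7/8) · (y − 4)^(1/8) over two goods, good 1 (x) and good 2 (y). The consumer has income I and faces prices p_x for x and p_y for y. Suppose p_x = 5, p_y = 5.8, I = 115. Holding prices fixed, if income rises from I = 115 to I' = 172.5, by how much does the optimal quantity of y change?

Let x' = x−4, y' = y−4. MRS = 7·y'/x' = p_x/p_y.
After buying the subsistence bundle (4, 4), a share 0.875 of the remaining income goes to x: x* = 4 + 0.875·(I − 4p_x − 4p_y)/p_x.
Discretionary income = 115 − 4·5 − 4·5.8 = 71.8; y* = 4 + 0.125·71.8/5.8 = 5.5474.
At I' = 172.5: y* = 6.7866. Change: 6.7866 − 5.5474 = 1.2392.

Δy* = 1.2392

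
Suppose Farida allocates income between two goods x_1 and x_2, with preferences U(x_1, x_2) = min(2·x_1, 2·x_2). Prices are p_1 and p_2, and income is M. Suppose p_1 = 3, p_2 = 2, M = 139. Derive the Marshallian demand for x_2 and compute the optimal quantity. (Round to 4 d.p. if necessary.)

With perfect complements, no substitution: consume in ratio x_1:x_2 = 2:2.
Budget: p_1·x_1 + p_2·x_1 = M, so (2·p_1 + 2·p_2)·x_1 = 2·M.
Demand: x_1*(p_1,p_2,M) = 2·M/(2·p_1 + 2·p_2), x_2* = 2·M/(2·p_1 + 2·p_2).
Here 2·3 + 2·2 = 10, giving x_2* = 27.8.

x_2* = 27.8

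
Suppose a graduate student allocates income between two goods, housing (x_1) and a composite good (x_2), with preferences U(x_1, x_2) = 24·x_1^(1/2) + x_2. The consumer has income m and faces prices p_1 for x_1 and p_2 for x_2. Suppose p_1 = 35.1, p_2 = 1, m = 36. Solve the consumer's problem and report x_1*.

x_1* = 0.1169

Solve: √x_1 = 12·p_2/p_1, so x_1*(p_1,p_2) = (12·p_2/p_1)², and x_2* = (m − p_1·x_1*)/p_2.
Plugging in: x_1* = (12·1/35.1)² = 0.1169.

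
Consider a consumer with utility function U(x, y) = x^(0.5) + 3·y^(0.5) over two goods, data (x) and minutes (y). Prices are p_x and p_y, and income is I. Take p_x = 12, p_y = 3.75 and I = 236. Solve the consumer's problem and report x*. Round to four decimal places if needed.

MU_x ∝ x^(-0.5), MU_y ∝ 3·y^(-0.5), so MRS = (1/3)·(y/x)^(0.5) = p_x/p_y.
Hence y/x = (3·p_x/p_y)^(1/(0.5)), i.e. raised to the 2 power.
With the ratio pinned down, the budget gives x* = I/(p_x + p_y·(y/x)) and y* = (y/x)·x*.
Numerically y/x = 92.16, so x* = 236/(12 + 3.75·92.16) = 0.66.

x* = 0.66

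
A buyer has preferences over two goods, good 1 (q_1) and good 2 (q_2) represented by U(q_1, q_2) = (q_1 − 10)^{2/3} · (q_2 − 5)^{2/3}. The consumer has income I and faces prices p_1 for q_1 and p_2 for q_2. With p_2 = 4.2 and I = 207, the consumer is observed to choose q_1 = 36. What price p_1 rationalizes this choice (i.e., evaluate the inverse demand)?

p_1 = 3

This is Cobb-Douglas in (q_1−10, q_2−5): tangency gives 2/3·p_2·(q_2−5) = 2/3·p_1·(q_1−10).
Substituting into the budget: q_1* = 10 + 0.5·(I − 10·p_1 − 5·p_2)/p_1, and q_2* = 5 + 0.5·(…)/p_2.
Set q_1* = 36 in the demand function and solve for p_1: p_1 = 3.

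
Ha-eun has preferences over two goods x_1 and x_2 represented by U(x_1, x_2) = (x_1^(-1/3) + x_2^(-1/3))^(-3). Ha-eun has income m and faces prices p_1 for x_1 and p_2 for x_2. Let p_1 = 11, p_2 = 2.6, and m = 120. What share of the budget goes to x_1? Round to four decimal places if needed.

share on x_1 = 0.5892

From the CES first-order condition, (x_2/x_1)^(4/3) = p_1/p_2.
Hence x_2/x_1 = (p_1/p_2)^(1/(4/3)), i.e. raised to the 0.75 power.
Substitute x_2 = (x_2/x_1)·x_1 into the budget: x_1* = m/(p_1 + p_2·(x_2/x_1)).
Numerically x_2/x_1 = 2.949949, so x_1* = 120/(11 + 2.6·2.949949) = 6.4275 and x_2* = 2.949949·6.4275 = 18.9607.
Expenditure on x_1: 11·6.4275 = 70.7022; share = 0.5892.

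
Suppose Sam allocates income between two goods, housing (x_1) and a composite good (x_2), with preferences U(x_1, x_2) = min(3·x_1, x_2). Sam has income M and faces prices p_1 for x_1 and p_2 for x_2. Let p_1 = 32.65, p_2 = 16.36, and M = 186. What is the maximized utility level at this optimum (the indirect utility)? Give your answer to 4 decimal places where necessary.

With perfect complements, no substitution: consume in ratio x_1:x_2 = 1:3.
Budget: p_1·x_1 + p_2·3·x_1 = M, so (p_1 + 3·p_2)·x_1 = M.
Demand: x_1*(p_1,p_2,M) = M/(p_1 + 3·p_2), x_2* = 3·M/(p_1 + 3·p_2).
Here 32.65 + 3·16.36 = 81.73, giving x_1* = 2.2758 and x_2* = 6.8274.
Utility at the optimum: U(2.2758, 6.8274) = 6.8274.

V = 6.8274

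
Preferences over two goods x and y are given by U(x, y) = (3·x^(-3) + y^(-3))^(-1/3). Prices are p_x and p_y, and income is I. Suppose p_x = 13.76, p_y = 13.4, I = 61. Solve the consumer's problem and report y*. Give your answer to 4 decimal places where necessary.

y* = 1.9433

From the CES first-order condition, 3·(y/x)^(4) = p_x/p_y.
Hence y/x = ((1/3)·p_x/p_y)^(1/(4)), i.e. raised to the 0.25 power.
With the ratio pinned down, the budget gives x* = I/(p_x + p_y·(y/x)) and y* = (y/x)·x*.
Numerically y/x = 0.764888, so x* = 61/(13.76 + 13.4·0.764888) = 2.5407 and y* = 0.764888·2.5407 = 1.9433.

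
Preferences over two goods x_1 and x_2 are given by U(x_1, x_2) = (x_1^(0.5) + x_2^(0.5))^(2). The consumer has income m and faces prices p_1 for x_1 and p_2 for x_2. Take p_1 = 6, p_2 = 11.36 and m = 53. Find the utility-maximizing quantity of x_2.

x_2* = 1.6125

MRS = MU_x_1/MU_x_2 = (x_2/x_1)^(0.5). Set equal to p_1/p_2.
Solve for the ratio: x_2/x_1 = [p_1/p_2]^(2).
Substitute x_2 = (x_2/x_1)·x_1 into the budget: x_1* = m/(p_1 + p_2·(x_2/x_1)).
Numerically x_2/x_1 = 0.278963, so x_1* = 53/(6 + 11.36·0.278963) = 5.7803 and x_2* = 0.278963·5.7803 = 1.6125.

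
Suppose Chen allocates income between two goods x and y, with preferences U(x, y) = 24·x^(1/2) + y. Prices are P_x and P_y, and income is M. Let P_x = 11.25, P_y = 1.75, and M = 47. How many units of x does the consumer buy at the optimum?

x* = 3.4844

Set MRS = P_x/P_y: 12·x^(−1/2) = P_x/P_y.
Thus x* = (12·P_y/P_x)² — independent of M — with the rest of income spent on y.
Plugging in: x* = (12·1.75/11.25)² = 3.4844.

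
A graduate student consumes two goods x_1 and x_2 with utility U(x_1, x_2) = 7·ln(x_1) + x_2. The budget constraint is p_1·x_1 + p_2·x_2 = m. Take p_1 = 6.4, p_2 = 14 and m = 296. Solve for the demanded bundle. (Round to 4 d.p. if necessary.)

So x_1*(p_1,p_2) = 7·p_2/p_1, independent of income; and x_2* = (m − 7·p_2)/p_2.
At the given prices: x_1* = 7·14/6.4 = 15.3125, and x_2* = 14.1429.

x_1* = 15.3125, x_2* = 14.1429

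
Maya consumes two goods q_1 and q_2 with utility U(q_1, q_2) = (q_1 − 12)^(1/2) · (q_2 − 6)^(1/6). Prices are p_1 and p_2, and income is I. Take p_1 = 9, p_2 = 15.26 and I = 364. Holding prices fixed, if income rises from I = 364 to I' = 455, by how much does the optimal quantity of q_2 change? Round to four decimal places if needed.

Δq_2* = 1.4908

Let q_1' = q_1−12, q_2' = q_2−6. MRS = 3·q_2'/q_1' = p_1/p_2.
After buying the subsistence bundle (12, 6), a share 0.75 of the remaining income goes to q_1: q_1* = 12 + 0.75·(I − 12p_1 − 6p_2)/p_1.
Discretionary income = 364 − 12·9 − 6·15.26 = 164.44; q_2* = 6 + 0.25·164.44/15.26 = 8.694.
At I' = 455: q_2* = 10.1848. Change: 10.1848 − 8.694 = 1.4908.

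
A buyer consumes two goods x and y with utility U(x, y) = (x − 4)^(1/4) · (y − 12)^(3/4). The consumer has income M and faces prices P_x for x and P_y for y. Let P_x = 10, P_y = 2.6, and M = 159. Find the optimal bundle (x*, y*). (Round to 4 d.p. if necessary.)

x* = 6.195, y* = 37.3269

This is Cobb-Douglas in (x−4, y−12): tangency gives 0.25·P_y·(y−12) = 0.75·P_x·(x−4).
After buying the subsistence bundle (4, 12), a share 0.25 of the remaining income goes to x: x* = 4 + 0.25·(M − 4P_x − 12P_y)/P_x.
Discretionary income = 159 − 4·10 − 12·2.6 = 87.8; x* = 4 + 0.25·87.8/10 = 6.195; y* = 12 + 0.75·87.8/2.6 = 37.3269.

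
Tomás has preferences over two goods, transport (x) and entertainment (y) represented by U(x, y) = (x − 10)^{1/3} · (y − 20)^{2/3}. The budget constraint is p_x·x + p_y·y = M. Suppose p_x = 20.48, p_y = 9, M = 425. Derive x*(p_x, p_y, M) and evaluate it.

x* = 10.6543

MRS = (1/2)·(y−20)/(x−10). Tangency with p_x/p_y gives y−20 = 2·(p_x/p_y)·(x−10).
Substituting into the budget: x* = 10 + 1/3·(M − 10·p_x − 20·p_y)/p_x, and y* = 20 + 2/3·(…)/p_y.
Discretionary income = 425 − 10·20.48 − 20·9 = 40.2; x* = 10 + 1/3·40.2/20.48 = 10.6543.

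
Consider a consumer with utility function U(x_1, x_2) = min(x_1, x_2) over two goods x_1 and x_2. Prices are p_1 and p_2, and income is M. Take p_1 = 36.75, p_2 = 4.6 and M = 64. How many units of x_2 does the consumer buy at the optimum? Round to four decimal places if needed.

x_2* = 1.5478

Demand: x_1*(p_1,p_2,M) = M/(p_1 + p_2), x_2* = M/(p_1 + p_2).
Here 36.75 + 4.6 = 41.35, giving x_2* = 1.5478.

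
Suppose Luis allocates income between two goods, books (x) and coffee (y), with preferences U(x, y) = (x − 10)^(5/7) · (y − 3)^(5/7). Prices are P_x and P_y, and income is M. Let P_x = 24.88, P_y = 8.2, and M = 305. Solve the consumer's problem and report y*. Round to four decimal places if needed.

y* = 4.9268

This is Cobb-Douglas in (x−10, y−3): tangency gives 5/7·P_y·(y−3) = 5/7·P_x·(x−10).
After buying the subsistence bundle (10, 3), a share 0.5 of the remaining income goes to x: x* = 10 + 0.5·(M − 10P_x − 3P_y)/P_x.
Discretionary income = 305 − 10·24.88 − 3·8.2 = 31.6; y* = 3 + 0.5·31.6/8.2 = 4.9268.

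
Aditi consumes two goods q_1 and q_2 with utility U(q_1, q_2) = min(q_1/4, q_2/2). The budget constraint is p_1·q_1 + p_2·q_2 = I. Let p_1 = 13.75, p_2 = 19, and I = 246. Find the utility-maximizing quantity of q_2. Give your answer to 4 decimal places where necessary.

q_2* = 5.2903

With perfect complements, no substitution: consume in ratio q_1:q_2 = 4:2.
Budget: p_1·q_1 + p_2·(1/2)·q_1 = I, so (4·p_1 + 2·p_2)·q_1 = 4·I.
Demand: q_1*(p_1,p_2,I) = 4·I/(4·p_1 + 2·p_2), q_2* = 2·I/(4·p_1 + 2·p_2).
Here 4·13.75 + 2·19 = 93, giving q_2* = 5.2903.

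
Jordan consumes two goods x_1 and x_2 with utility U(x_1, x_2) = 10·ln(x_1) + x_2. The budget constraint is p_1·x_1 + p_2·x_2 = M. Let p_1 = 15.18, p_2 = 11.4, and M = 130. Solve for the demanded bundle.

x_1* = 7.5099, x_2* = 1.4035

So x_1*(p_1,p_2) = 10·p_2/p_1, independent of income; and x_2* = (M − 10·p_2)/p_2.
At the given prices: x_1* = 10·11.4/15.18 = 7.5099, and x_2* = 1.4035.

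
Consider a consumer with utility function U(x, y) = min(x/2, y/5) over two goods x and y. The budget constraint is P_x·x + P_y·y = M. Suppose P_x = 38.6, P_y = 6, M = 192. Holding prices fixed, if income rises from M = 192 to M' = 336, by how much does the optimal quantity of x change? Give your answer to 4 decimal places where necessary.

Δx* = 2.6866

With perfect complements, no substitution: consume in ratio x:y = 2:5.
Budget: P_x·x + P_y·(5/2)·x = M, so (2·P_x + 5·P_y)·x = 2·M.
Demand: x*(P_x,P_y,M) = 2·M/(2·P_x + 5·P_y), y* = 5·M/(2·P_x + 5·P_y).
Here 2·38.6 + 5·6 = 107.2, giving x* = 3.5821.
At M' = 336: x* = 6.2687. Change: 6.2687 − 3.5821 = 2.6866.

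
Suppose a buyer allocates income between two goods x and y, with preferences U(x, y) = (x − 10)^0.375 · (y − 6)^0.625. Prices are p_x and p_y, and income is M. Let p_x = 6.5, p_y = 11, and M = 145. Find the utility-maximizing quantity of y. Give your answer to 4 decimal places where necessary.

y* = 6.7955

This is Cobb-Douglas in (x−10, y−6): tangency gives 0.375·p_y·(y−6) = 0.625·p_x·(x−10).
After buying the subsistence bundle (10, 6), a share 0.375 of the remaining income goes to x: x* = 10 + 0.375·(M − 10p_x − 6p_y)/p_x.
Discretionary income = 145 − 10·6.5 − 6·11 = 14; y* = 6 + 0.625·14/11 = 6.7955.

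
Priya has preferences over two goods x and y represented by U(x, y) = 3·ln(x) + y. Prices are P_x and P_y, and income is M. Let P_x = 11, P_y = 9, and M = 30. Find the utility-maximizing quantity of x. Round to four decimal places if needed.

x* = 2.4545

MU_x = 3/x, MU_y = 1. Tangency: 3/x = P_x/P_y.
So x*(P_x,P_y) = 3·P_y/P_x, independent of income; and y* = (M − 3·P_y)/P_y.
At the given prices: x* = 3·9/11 = 2.4545.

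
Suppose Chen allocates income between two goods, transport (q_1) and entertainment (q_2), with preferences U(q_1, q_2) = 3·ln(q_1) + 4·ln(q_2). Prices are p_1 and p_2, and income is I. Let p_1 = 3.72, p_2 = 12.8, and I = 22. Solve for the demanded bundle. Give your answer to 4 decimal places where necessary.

At p_1=3.72, p_2=12.8, I=22: q_1* = 3/7·22/3.72 = 2.5346, q_2* = 0.9821.

q_1* = 2.5346, q_2* = 0.9821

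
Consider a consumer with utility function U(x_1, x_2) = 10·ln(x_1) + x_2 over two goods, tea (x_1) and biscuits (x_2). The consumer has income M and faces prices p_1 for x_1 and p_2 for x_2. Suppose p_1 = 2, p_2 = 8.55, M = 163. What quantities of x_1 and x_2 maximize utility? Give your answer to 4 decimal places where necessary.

MU_x_1 = 10/x_1, MU_x_2 = 1. Tangency: 10/x_1 = p_1/p_2.
So x_1*(p_1,p_2) = 10·p_2/p_1, independent of income; and x_2* = (M − 10·p_2)/p_2.
At the given prices: x_1* = 10·8.55/2 = 42.75, and x_2* = 9.0643.

x_1* = 42.75, x_2* = 9.0643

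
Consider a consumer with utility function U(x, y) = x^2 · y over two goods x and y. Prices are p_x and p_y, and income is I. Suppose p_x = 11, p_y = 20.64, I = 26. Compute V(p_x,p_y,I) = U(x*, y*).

V = 1.0426

MU_x/MU_y = (2·y)/(x); tangency sets this equal to p_x/p_y.
So 2·p_y·y = p_x·x; combined with the budget, a share 2/3 of income goes to x.
Demand: x*(p_x,p_y,I) = 2/3·I/p_x and y* = 1/3·I/p_y.
At p_x=11, p_y=20.64, I=26: x* = 2/3·26/11 = 1.5758, y* = 0.4199.
Utility at the optimum: U(1.5758, 0.4199) = 1.0426.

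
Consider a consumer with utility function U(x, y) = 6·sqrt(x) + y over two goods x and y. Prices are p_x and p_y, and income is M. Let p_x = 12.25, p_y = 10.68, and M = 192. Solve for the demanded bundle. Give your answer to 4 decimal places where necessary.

Utility is quasi-linear in y; the FOC for x is 3/√x = p_x/p_y.
Solve: √x = 3·p_y/p_x, so x*(p_x,p_y) = (3·p_y/p_x)², and y* = (M − p_x·x*)/p_y.
Plugging in: x* = (3·10.68/12.25)² = 6.8409, y* = 10.131.

x* = 6.8409, y* = 10.131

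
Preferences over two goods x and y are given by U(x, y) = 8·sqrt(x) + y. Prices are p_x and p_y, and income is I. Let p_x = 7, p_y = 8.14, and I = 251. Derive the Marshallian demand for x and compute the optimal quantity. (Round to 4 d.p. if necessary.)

x* = 21.6358

Set MRS = p_x/p_y: 4·x^(−1/2) = p_x/p_y.
Solve: √x = 4·p_y/p_x, so x*(p_x,p_y) = (4·p_y/p_x)², and y* = (I − p_x·x*)/p_y.
Plugging in: x* = (4·8.14/7)² = 21.6358.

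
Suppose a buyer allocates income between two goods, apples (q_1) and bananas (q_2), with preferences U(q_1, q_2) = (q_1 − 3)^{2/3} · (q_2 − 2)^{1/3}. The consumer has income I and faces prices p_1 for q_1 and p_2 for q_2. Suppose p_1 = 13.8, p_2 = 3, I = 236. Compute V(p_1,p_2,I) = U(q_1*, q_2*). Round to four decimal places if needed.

After buying the subsistence bundle (3, 2), a share 2/3 of the remaining income goes to q_1: q_1* = 3 + 2/3·(I − 3p_1 − 2p_2)/p_1.
Discretionary income = 236 − 3·13.8 − 2·3 = 188.6; q_1* = 3 + 2/3·188.6/13.8 = 12.1111; q_2* = 2 + 1/3·188.6/3 = 22.9556.
Utility at the optimum: U(12.1111, 22.9556) = 12.0267.

V = 12.0267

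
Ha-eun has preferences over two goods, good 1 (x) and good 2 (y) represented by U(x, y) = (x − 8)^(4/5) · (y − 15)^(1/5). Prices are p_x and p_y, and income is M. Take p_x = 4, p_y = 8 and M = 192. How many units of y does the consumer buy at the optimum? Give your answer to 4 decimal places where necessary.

MRS = 4·(y−15)/(x−8). Tangency with p_x/p_y gives y−15 = (1/4)·(p_x/p_y)·(x−8).
Substituting into the budget: x* = 8 + 0.8·(M − 8·p_x − 15·p_y)/p_x, and y* = 15 + 0.2·(…)/p_y.
Discretionary income = 192 − 8·4 − 15·8 = 40; y* = 15 + 0.2·40/8 = 16.

y* = 16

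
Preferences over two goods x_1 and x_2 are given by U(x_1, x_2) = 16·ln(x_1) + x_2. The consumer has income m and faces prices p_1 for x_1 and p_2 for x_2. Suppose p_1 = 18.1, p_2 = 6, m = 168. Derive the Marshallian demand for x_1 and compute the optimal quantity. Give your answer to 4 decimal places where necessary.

MU_x_1 = 16/x_1, MU_x_2 = 1. Tangency: 16/x_1 = p_1/p_2.
So x_1*(p_1,p_2) = 16·p_2/p_1, independent of income; and x_2* = (m − 16·p_2)/p_2.
At the given prices: x_1* = 16·6/18.1 = 5.3039.

x_1* = 5.3039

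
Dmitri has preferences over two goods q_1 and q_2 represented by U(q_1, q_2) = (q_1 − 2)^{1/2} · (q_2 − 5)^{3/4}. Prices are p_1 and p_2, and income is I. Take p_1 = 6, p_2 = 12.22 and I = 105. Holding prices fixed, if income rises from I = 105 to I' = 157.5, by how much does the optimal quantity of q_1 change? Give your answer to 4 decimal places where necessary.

Discretionary income = 105 − 2·6 − 5·12.22 = 31.9; q_1* = 2 + 0.4·31.9/6 = 4.1267.
At I' = 157.5: q_1* = 7.6267. Change: 7.6267 − 4.1267 = 3.5.

Δq_1* = 3.5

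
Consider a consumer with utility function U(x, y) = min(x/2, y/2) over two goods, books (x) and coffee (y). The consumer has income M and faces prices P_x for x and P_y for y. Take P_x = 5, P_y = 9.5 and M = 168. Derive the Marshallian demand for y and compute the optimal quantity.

y* = 11.5862

Leontief preferences: the optimum is at the kink where x/2 = y/2, i.e. y = x.
Budget: P_x·x + P_y·x = M, so (2·P_x + 2·P_y)·x = 2·M.
Demand: x*(P_x,P_y,M) = 2·M/(2·P_x + 2·P_y), y* = 2·M/(2·P_x + 2·P_y).
Here 2·5 + 2·9.5 = 29, giving y* = 11.5862.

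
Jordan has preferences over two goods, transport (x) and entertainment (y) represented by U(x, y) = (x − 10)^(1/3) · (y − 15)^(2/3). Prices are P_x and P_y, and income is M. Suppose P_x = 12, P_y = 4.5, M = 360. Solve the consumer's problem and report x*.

x* = 14.7917

Substituting into the budget: x* = 10 + 1/3·(M − 10·P_x − 15·P_y)/P_x, and y* = 15 + 2/3·(…)/P_y.
Discretionary income = 360 − 10·12 − 15·4.5 = 172.5; x* = 10 + 1/3·172.5/12 = 14.7917.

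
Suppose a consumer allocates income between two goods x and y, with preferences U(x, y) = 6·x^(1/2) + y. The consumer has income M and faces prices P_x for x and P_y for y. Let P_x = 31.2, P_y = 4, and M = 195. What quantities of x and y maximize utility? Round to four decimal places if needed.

Utility is quasi-linear in y; the FOC for x is 3/√x = P_x/P_y.
Thus x* = (3·P_y/P_x)² — independent of M — with the rest of income spent on y.
Plugging in: x* = (3·4/31.2)² = 0.1479, y* = 47.5962.

x* = 0.1479, y* = 47.5962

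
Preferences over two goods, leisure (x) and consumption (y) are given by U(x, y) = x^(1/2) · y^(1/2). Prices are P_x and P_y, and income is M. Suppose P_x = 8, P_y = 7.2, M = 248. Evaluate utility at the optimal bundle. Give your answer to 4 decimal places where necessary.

V = 16.3384

MU_x/MU_y = (0.5·y)/(0.5·x); tangency sets this equal to P_x/P_y.
Rearranging, P_y·y = P_x·x. Substituting into the budget gives P_x·x·(1 + 1) = M.
Demand: x*(P_x,P_y,M) = 0.5·M/P_x and y* = 0.5·M/P_y.
At P_x=8, P_y=7.2, M=248: x* = 0.5·248/8 = 15.5, y* = 17.2222.
Utility at the optimum: U(15.5, 17.2222) = 16.3384.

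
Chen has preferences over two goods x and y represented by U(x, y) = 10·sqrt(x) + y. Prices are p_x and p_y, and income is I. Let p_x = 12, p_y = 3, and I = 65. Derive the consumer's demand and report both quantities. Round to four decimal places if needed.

Solve: √x = 5·p_y/p_x, so x*(p_x,p_y) = (5·p_y/p_x)², and y* = (I − p_x·x*)/p_y.
Plugging in: x* = (5·3/12)² = 1.5625, y* = 15.4167.

x* = 1.5625, y* = 15.4167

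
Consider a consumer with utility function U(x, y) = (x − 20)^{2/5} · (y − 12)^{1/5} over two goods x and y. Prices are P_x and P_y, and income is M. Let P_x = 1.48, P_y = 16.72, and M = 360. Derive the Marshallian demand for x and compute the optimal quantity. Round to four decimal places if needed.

x* = 78.4505

Let x' = x−20, y' = y−12. MRS = 2·y'/x' = P_x/P_y.
After buying the subsistence bundle (20, 12), a share 2/3 of the remaining income goes to x: x* = 20 + 2/3·(M − 20P_x − 12P_y)/P_x.
Discretionary income = 360 − 20·1.48 − 12·16.72 = 129.76; x* = 20 + 2/3·129.76/1.48 = 78.4505.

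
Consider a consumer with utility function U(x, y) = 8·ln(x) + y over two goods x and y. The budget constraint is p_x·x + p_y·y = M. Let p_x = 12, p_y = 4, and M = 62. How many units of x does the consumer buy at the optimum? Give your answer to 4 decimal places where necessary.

At the given prices: x* = 8·4/12 = 2.6667.

x* = 2.6667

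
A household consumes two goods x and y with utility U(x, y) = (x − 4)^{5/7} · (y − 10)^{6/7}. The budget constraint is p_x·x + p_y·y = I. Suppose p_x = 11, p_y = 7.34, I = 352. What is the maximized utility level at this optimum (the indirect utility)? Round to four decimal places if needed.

V = 58.7085

Let x' = x−4, y' = y−10. MRS = (5/6)·y'/x' = p_x/p_y.
Substituting into the budget: x* = 4 + 5/11·(I − 4·p_x − 10·p_y)/p_x, and y* = 10 + 6/11·(…)/p_y.
Discretionary income = 352 − 4·11 − 10·7.34 = 234.6; x* = 4 + 5/11·234.6/11 = 13.6942; y* = 10 + 6/11·234.6/7.34 = 27.4337.
Utility at the optimum: U(13.6942, 27.4337) = 58.7085.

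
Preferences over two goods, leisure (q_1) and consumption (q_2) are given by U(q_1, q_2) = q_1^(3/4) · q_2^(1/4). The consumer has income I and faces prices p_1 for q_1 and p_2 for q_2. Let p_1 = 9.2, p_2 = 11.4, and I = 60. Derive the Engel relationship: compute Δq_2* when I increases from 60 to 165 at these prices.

Δq_2* = 2.3026

Tangency: MRS = 3·q_2/q_1 = p_1/p_2.
So 0.75·p_2·q_2 = 0.25·p_1·q_1; combined with the budget, a share 0.75 of income goes to q_1.
Demand: q_1*(p_1,p_2,I) = 0.75·I/p_1 and q_2* = 0.25·I/p_2.
At p_1=9.2, p_2=11.4, I=60: q_2* = 0.25·60/11.4 = 1.3158.
At I' = 165: q_2* = 3.6184. Change: 3.6184 − 1.3158 = 2.3026.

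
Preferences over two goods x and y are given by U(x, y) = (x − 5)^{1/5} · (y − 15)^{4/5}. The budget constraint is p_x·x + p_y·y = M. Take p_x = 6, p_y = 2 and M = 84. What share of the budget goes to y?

Let x' = x−5, y' = y−15. MRS = (1/4)·y'/x' = p_x/p_y.
Substituting into the budget: x* = 5 + 0.2·(M − 5·p_x − 15·p_y)/p_x, and y* = 15 + 0.8·(…)/p_y.
Discretionary income = 84 − 5·6 − 15·2 = 24; x* = 5 + 0.2·24/6 = 5.8; y* = 15 + 0.8·24/2 = 24.6.
Expenditure on y: 2·24.6 = 49.2; share = 0.5857.

share on y = 0.5857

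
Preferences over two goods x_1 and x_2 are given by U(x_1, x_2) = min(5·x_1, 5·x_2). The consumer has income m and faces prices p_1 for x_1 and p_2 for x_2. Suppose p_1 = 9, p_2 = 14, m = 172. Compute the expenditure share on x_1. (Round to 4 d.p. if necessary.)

share on x_1 = 0.3913

With perfect complements, no substitution: consume in ratio x_1:x_2 = 5:5.
Budget: p_1·x_1 + p_2·x_1 = m, so (5·p_1 + 5·p_2)·x_1 = 5·m.
Demand: x_1*(p_1,p_2,m) = 5·m/(5·p_1 + 5·p_2), x_2* = 5·m/(5·p_1 + 5·p_2).
Here 5·9 + 5·14 = 115, giving x_1* = 7.4783 and x_2* = 7.4783.
Expenditure on x_1: 9·7.4783 = 67.3043; share = 0.3913.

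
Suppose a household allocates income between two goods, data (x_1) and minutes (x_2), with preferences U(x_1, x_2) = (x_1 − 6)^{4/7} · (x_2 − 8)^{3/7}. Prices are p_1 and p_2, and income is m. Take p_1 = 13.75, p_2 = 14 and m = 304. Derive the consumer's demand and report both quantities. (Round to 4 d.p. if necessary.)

x_1* = 10.5506, x_2* = 11.352

MRS = (4/3)·(x_2−8)/(x_1−6). Tangency with p_1/p_2 gives x_2−8 = (3/4)·(p_1/p_2)·(x_1−6).
After buying the subsistence bundle (6, 8), a share 4/7 of the remaining income goes to x_1: x_1* = 6 + 4/7·(m − 6p_1 − 8p_2)/p_1.
Discretionary income = 304 − 6·13.75 − 8·14 = 109.5; x_1* = 6 + 4/7·109.5/13.75 = 10.5506; x_2* = 8 + 3/7·109.5/14 = 11.352.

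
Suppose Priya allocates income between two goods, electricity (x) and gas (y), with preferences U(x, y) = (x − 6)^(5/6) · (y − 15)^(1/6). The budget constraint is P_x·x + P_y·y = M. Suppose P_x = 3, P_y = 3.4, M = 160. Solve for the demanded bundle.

MRS = 5·(y−15)/(x−6). Tangency with P_x/P_y gives y−15 = (1/5)·(P_x/P_y)·(x−6).
After buying the subsistence bundle (6, 15), a share 5/6 of the remaining income goes to x: x* = 6 + 5/6·(M − 6P_x − 15P_y)/P_x.
Discretionary income = 160 − 6·3 − 15·3.4 = 91; x* = 6 + 5/6·91/3 = 31.2778; y* = 15 + 1/6·91/3.4 = 19.4608.

x* = 31.2778, y* = 19.4608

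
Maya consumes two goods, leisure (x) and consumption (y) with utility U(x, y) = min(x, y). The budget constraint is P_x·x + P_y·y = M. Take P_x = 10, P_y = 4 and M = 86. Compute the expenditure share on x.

share on x = 0.7143

Here 10 + 4 = 14, giving x* = 6.1429 and y* = 6.1429.
Expenditure on x: 10·6.1429 = 61.4286; share = 0.7143.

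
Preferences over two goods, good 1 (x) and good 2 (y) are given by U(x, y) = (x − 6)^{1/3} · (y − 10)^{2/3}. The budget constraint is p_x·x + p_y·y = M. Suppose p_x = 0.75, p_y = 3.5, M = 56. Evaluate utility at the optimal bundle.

V = 4.1685

MRS = (1/2)·(y−10)/(x−6). Tangency with p_x/p_y gives y−10 = 2·(p_x/p_y)·(x−6).
Substituting into the budget: x* = 6 + 1/3·(M − 6·p_x − 10·p_y)/p_x, and y* = 10 + 2/3·(…)/p_y.
Discretionary income = 56 − 6·0.75 − 10·3.5 = 16.5; x* = 6 + 1/3·16.5/0.75 = 13.3333; y* = 10 + 2/3·16.5/3.5 = 13.1429.
Utility at the optimum: U(13.3333, 13.1429) = 4.1685.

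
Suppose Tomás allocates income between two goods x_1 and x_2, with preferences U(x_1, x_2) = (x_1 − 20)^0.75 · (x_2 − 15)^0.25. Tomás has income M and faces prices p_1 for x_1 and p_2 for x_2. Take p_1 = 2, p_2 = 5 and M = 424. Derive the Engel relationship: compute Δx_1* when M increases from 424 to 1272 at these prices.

Δx_1* = 318

This is Cobb-Douglas in (x_1−20, x_2−15): tangency gives 0.75·p_2·(x_2−15) = 0.25·p_1·(x_1−20).
Substituting into the budget: x_1* = 20 + 0.75·(M − 20·p_1 − 15·p_2)/p_1, and x_2* = 15 + 0.25·(…)/p_2.
Discretionary income = 424 − 20·2 − 15·5 = 309; x_1* = 20 + 0.75·309/2 = 135.875.
At M' = 1272: x_1* = 453.875. Change: 453.875 − 135.875 = 318.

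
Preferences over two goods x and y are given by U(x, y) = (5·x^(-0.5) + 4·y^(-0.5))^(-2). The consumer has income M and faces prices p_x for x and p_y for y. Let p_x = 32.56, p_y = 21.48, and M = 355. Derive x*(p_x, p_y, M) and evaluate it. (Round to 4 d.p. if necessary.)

x* = 6.2295

MU_x ∝ 5·x^(-1.5), MU_y ∝ 4·y^(-1.5), so MRS = (5/4)·(y/x)^(1.5) = p_x/p_y.
Hence y/x = ((4/5)·p_x/p_y)^(1/(1.5)), i.e. raised to the 2/3 power.
With the ratio pinned down, the budget gives x* = M/(p_x + p_y·(y/x)) and y* = (y/x)·x*.
Numerically y/x = 1.137174, so x* = 355/(32.56 + 21.48·1.137174) = 6.2295.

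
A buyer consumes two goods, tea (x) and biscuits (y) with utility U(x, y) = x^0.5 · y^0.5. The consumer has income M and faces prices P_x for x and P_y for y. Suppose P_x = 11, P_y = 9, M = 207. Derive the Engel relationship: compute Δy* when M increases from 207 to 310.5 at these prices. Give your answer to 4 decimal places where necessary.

Δy* = 5.75

Demand: x*(P_x,P_y,M) = 0.5·M/P_x and y* = 0.5·M/P_y.
At P_x=11, P_y=9, M=207: y* = 0.5·207/9 = 11.5.
At M' = 310.5: y* = 17.25. Change: 17.25 − 11.5 = 5.75.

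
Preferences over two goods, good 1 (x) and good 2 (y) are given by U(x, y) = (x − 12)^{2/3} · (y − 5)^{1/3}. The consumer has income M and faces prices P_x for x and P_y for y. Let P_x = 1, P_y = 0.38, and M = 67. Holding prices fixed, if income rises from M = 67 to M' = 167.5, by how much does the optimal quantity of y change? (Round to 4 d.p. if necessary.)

Δy* = 88.1579

Substituting into the budget: x* = 12 + 2/3·(M − 12·P_x − 5·P_y)/P_x, and y* = 5 + 1/3·(…)/P_y.
Discretionary income = 67 − 12·1 − 5·0.38 = 53.1; y* = 5 + 1/3·53.1/0.38 = 51.5789.
At M' = 167.5: y* = 139.7368. Change: 139.7368 − 51.5789 = 88.1579.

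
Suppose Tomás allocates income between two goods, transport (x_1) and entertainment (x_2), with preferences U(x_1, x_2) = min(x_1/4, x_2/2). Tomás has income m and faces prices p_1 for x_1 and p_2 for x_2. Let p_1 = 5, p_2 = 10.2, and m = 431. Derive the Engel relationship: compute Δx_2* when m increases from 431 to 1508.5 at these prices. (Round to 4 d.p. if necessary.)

Δx_2* = 53.3416

With perfect complements, no substitution: consume in ratio x_1:x_2 = 4:2.
Budget: p_1·x_1 + p_2·(1/2)·x_1 = m, so (4·p_1 + 2·p_2)·x_1 = 4·m.
Demand: x_1*(p_1,p_2,m) = 4·m/(4·p_1 + 2·p_2), x_2* = 2·m/(4·p_1 + 2·p_2).
Here 4·5 + 2·10.2 = 40.4, giving x_2* = 21.3366.
At m' = 1508.5: x_2* = 74.6782. Change: 74.6782 − 21.3366 = 53.3416.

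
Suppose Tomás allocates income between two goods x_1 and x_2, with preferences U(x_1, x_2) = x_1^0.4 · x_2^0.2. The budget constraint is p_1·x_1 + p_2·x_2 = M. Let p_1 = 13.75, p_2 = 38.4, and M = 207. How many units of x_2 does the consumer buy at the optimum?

x_2* = 1.7969

MU_x_1/MU_x_2 = (0.4·x_2)/(0.2·x_1); tangency sets this equal to p_1/p_2.
Rearranging, p_2·x_2 = (1/2)·p_1·x_1. Substituting into the budget gives p_1·x_1·(1 + (1/2)) = M.
Demand: x_1*(p_1,p_2,M) = 2/3·M/p_1 and x_2* = 1/3·M/p_2.
At p_1=13.75, p_2=38.4, M=207: x_2* = 1/3·207/38.4 = 1.7969.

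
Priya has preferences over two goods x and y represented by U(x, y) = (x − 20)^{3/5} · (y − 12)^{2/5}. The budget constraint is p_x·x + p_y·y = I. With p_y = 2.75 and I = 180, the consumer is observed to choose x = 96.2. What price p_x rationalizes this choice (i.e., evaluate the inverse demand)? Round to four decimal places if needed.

This is Cobb-Douglas in (x−20, y−12): tangency gives 0.6·p_y·(y−12) = 0.4·p_x·(x−20).
After buying the subsistence bundle (20, 12), a share 0.6 of the remaining income goes to x: x* = 20 + 0.6·(I − 20p_x − 12p_y)/p_x.
Set x* = 96.2 in the demand function and solve for p_x: p_x = 1.

p_x = 1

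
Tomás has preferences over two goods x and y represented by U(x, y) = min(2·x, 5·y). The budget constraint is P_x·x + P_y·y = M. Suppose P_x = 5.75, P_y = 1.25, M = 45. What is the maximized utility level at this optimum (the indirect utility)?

V = 14.4

Demand: x*(P_x,P_y,M) = 5·M/(5·P_x + 2·P_y), y* = 2·M/(5·P_x + 2·P_y).
Here 5·5.75 + 2·1.25 = 31.25, giving x* = 7.2 and y* = 2.88.
Utility at the optimum: U(7.2, 2.88) = 14.4.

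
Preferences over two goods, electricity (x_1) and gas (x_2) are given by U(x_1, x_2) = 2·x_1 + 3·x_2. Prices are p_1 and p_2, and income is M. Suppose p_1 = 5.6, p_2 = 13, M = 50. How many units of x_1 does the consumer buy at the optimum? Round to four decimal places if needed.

x_1* = 8.9286

Perfect substitutes: compare marginal utility per dollar. 2/p_1 vs 3/p_2 → 0.3571 vs 0.2308.
x_1 gives more utility per dollar, so spend all income on x_1: x_1* = M/p_1, x_2* = 0.
Numerically: x_1* = 8.9286, x_2* = 0.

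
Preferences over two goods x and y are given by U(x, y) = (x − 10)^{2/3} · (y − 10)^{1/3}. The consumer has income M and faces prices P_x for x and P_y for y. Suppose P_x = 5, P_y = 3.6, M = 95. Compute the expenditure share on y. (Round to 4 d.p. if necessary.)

This is Cobb-Douglas in (x−10, y−10): tangency gives 2/3·P_y·(y−10) = 1/3·P_x·(x−10).
After buying the subsistence bundle (10, 10), a share 2/3 of the remaining income goes to x: x* = 10 + 2/3·(M − 10P_x − 10P_y)/P_x.
Discretionary income = 95 − 10·5 − 10·3.6 = 9; x* = 10 + 2/3·9/5 = 11.2; y* = 10 + 1/3·9/3.6 = 10.8333.
Expenditure on y: 3.6·10.8333 = 39; share = 0.4105.

share on y = 0.4105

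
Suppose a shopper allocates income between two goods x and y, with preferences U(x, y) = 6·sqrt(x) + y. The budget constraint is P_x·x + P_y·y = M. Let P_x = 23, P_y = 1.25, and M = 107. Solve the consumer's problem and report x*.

MU_x = 3/√x, MU_y = 1. Tangency: 3/√x = P_x/P_y.
Solve: √x = 3·P_y/P_x, so x*(P_x,P_y) = (3·P_y/P_x)², and y* = (M − P_x·x*)/P_y.
Plugging in: x* = (3·1.25/23)² = 0.0266.

x* = 0.0266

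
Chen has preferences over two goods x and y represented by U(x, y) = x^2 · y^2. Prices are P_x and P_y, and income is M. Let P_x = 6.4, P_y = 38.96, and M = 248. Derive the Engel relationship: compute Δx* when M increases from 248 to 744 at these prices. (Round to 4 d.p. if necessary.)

Δx* = 38.75

Demand: x*(P_x,P_y,M) = 0.5·M/P_x and y* = 0.5·M/P_y.
At P_x=6.4, P_y=38.96, M=248: x* = 0.5·248/6.4 = 19.375.
At M' = 744: x* = 58.125. Change: 58.125 − 19.375 = 38.75.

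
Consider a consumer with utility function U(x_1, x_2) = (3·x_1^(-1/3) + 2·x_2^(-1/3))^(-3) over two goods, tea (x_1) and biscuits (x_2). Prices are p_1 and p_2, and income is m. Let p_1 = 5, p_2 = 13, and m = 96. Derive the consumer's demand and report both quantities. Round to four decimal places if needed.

x_1* = 9.9129, x_2* = 3.5719

MRS = MU_x_1/MU_x_2 = (3/2)·(x_2/x_1)^(4/3). Set equal to p_1/p_2.
Solve for the ratio: x_2/x_1 = [(2/3)·p_1/p_2]^(0.75).
Substitute x_2 = (x_2/x_1)·x_1 into the budget: x_1* = m/(p_1 + p_2·(x_2/x_1)).
Numerically x_2/x_1 = 0.360331, so x_1* = 96/(5 + 13·0.360331) = 9.9129 and x_2* = 0.360331·9.9129 = 3.5719.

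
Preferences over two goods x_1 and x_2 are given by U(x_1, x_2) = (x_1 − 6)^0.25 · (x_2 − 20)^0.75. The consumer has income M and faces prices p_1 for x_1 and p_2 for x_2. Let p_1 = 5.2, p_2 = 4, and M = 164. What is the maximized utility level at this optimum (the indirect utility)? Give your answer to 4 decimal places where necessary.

V = 7.0448

This is Cobb-Douglas in (x_1−6, x_2−20): tangency gives 0.25·p_2·(x_2−20) = 0.75·p_1·(x_1−6).
After buying the subsistence bundle (6, 20), a share 0.25 of the remaining income goes to x_1: x_1* = 6 + 0.25·(M − 6p_1 − 20p_2)/p_1.
Discretionary income = 164 − 6·5.2 − 20·4 = 52.8; x_1* = 6 + 0.25·52.8/5.2 = 8.5385; x_2* = 20 + 0.75·52.8/4 = 29.9.
Utility at the optimum: U(8.5385, 29.9) = 7.0448.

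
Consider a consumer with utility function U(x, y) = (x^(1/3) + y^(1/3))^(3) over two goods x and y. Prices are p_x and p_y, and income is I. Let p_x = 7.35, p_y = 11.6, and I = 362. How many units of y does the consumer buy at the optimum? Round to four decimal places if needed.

From the CES first-order condition, (y/x)^(2/3) = p_x/p_y.
Solve for the ratio: y/x = [p_x/p_y]^(1.5).
With the ratio pinned down, the budget gives x* = I/(p_x + p_y·(y/x)) and y* = (y/x)·x*.
Numerically y/x = 0.504364, so x* = 362/(7.35 + 11.6·0.504364) = 27.423 and y* = 0.504364·27.423 = 13.8311.

y* = 13.8311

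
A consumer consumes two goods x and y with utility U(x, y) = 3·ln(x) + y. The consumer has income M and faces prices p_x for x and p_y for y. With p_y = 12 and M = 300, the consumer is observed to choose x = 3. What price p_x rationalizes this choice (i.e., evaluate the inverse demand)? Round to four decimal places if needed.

MU_x = 3/x, MU_y = 1. Tangency: 3/x = p_x/p_y.
So x*(p_x,p_y) = 3·p_y/p_x, independent of income; and y* = (M − 3·p_y)/p_y.
Set x* = 3 in the demand function and solve for p_x: p_x = 12.

p_x = 12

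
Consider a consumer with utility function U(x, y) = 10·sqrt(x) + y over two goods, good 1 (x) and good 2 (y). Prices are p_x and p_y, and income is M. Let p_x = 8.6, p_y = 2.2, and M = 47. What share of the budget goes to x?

MU_x = 5/√x, MU_y = 1. Tangency: 5/√x = p_x/p_y.
Solve: √x = 5·p_y/p_x, so x*(p_x,p_y) = (5·p_y/p_x)², and y* = (M − p_x·x*)/p_y.
Plugging in: x* = (5·2.2/8.6)² = 1.636, y* = 14.9683.
Expenditure on x: 8.6·1.636 = 14.0698; share = 0.2994.

share on x = 0.2994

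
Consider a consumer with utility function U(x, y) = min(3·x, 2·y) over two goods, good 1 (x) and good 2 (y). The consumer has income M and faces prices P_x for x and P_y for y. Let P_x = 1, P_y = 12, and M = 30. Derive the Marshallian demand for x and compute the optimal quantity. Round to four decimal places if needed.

Leontief preferences: the optimum is at the kink where x/2 = y/3, i.e. y = (3/2)·x.
Budget: P_x·x + P_y·(3/2)·x = M, so (2·P_x + 3·P_y)·x = 2·M.
Demand: x*(P_x,P_y,M) = 2·M/(2·P_x + 3·P_y), y* = 3·M/(2·P_x + 3·P_y).
Here 2·1 + 3·12 = 38, giving x* = 1.5789.

x* = 1.5789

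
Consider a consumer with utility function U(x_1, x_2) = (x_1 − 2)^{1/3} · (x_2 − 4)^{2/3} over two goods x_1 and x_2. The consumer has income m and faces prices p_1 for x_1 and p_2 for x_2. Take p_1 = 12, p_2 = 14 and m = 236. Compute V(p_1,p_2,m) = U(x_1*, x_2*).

V = 6.2069

MRS = (1/2)·(x_2−4)/(x_1−2). Tangency with p_1/p_2 gives x_2−4 = 2·(p_1/p_2)·(x_1−2).
Substituting into the budget: x_1* = 2 + 1/3·(m − 2·p_1 − 4·p_2)/p_1, and x_2* = 4 + 2/3·(…)/p_2.
Discretionary income = 236 − 2·12 − 4·14 = 156; x_1* = 2 + 1/3·156/12 = 6.3333; x_2* = 4 + 2/3·156/14 = 11.4286.
Utility at the optimum: U(6.3333, 11.4286) = 6.2069.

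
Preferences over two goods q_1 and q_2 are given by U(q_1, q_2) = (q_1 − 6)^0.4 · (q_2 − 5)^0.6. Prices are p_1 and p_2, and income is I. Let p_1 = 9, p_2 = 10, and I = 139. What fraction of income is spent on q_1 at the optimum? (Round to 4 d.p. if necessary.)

Let q_1' = q_1−6, q_2' = q_2−5. MRS = (2/3)·q_2'/q_1' = p_1/p_2.
After buying the subsistence bundle (6, 5), a share 0.4 of the remaining income goes to q_1: q_1* = 6 + 0.4·(I − 6p_1 − 5p_2)/p_1.
Discretionary income = 139 − 6·9 − 5·10 = 35; q_1* = 6 + 0.4·35/9 = 7.5556; q_2* = 5 + 0.6·35/10 = 7.1.
Expenditure on q_1: 9·7.5556 = 68; share = 0.4892.

share on q_1 = 0.4892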